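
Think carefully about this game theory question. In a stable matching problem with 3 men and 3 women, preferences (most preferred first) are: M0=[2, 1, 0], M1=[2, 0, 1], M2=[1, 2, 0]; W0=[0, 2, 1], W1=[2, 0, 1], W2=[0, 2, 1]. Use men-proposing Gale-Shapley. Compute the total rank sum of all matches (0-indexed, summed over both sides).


Step 1: Run Gale-Shapley (men propose, women hold best offer):
  M0 proposes to W2; she accepts
  M1 proposes to W2; rejected
  M1 proposes to W0; she accepts
  M2 proposes to W1; she accepts
Step 2: Final matching: W0-M1, W1-M2, W2-M0
Step 3: 0-indexed ranks (man's rank of his match, then woman's): 1 + 2 + 0 + 0 + 0 + 0
Step 4: Total rank sum = 3

3


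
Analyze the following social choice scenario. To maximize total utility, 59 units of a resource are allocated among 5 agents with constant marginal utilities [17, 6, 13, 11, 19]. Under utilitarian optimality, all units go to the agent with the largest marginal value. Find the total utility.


Step 1: The marginal utilities are [17, 6, 13, 11, 19]
Step 2: The highest marginal utility is 19
Step 3: All 59 units go to that agent
Step 4: Total utility = 19 * 59 = 1121

1121


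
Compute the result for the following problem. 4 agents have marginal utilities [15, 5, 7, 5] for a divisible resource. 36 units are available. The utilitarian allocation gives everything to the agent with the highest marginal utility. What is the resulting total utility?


Step 1: The marginal utilities are [15, 5, 7, 5]
Step 2: The highest marginal utility is 15
Step 3: All 36 units go to that agent
Step 4: Total utility = 15 * 36 = 540

540


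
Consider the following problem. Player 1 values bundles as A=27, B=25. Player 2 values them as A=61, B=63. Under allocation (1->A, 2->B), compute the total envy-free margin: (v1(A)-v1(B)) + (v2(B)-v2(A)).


Step 1: Player 1's margin = v1(A) - v1(B) = 27 - 25 = 2
Step 2: Player 2's margin = v2(B) - v2(A) = 63 - 61 = 2
Step 3: Total margin = 2 + 2 = 4

4


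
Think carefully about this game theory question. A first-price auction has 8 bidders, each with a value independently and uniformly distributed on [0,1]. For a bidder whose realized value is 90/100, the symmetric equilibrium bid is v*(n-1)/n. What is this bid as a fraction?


Step 1: The symmetric BNE bidding function is b(v) = v * (n-1) / n
Step 2: Substitute v = 9/10 and n = 8
Step 3: b = 9/10 * 7/8
Step 4: b = 63/80

63/80


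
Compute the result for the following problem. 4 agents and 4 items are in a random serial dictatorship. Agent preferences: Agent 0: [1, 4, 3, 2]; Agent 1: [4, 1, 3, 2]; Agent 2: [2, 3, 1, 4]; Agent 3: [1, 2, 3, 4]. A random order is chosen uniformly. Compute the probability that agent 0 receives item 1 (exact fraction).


Step 1: Agent 0 wants item 1
Step 2: There are 24 possible orderings of agents
Step 3: In 12 orderings, agent 0 gets item 1
Step 4: Probability = 12/24 = 1/2

1/2


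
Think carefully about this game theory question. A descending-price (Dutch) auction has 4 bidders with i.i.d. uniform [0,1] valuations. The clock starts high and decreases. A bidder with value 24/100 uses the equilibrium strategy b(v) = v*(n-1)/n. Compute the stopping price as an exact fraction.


Step 1: Dutch auctions are strategically equivalent to first-price auctions
Step 2: The equilibrium bid is b(v) = v*(n-1)/n
Step 3: b = 6/25 * 3/4
Step 4: b = 9/50

9/50


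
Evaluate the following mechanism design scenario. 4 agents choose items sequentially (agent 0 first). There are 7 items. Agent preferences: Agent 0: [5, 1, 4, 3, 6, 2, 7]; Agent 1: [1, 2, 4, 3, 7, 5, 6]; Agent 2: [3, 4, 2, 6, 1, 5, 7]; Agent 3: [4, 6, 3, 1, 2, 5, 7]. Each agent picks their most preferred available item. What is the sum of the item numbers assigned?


Step 1: Agent 0 picks item 5
Step 2: Agent 1 picks item 1
Step 3: Agent 2 picks item 3
Step 4: Agent 3 picks item 4
Step 5: Sum = 5 + 1 + 3 + 4 = 13

13


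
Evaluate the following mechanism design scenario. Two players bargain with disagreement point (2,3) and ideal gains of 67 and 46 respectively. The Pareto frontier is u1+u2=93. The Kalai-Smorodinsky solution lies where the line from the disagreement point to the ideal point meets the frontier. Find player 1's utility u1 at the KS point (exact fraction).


Step 1: At the KS point, (u1-d1)/r1 = (u2-d2)/r2 = t and u1+u2 = 93
Step 2: u1 = d1 + r1*t and u2 = d2 + r2*t, so (d1 + r1*t) + (d2 + r2*t) = 93
Step 3: t = (93 - 2 - 3)/(67 + 46) = 88/113
Step 4: u1 = d1 + r1*t = 2 + 67 * 88/113 = 6122/113
Step 5: (Check: u2 = d2 + r2*t = 4387/113; u1+u2 = 6122/113 + 4387/113 = 93, on the frontier.)

6122/113


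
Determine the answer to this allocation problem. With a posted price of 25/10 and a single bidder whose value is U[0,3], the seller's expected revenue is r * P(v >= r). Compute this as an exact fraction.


Step 1: Posted price r = 5/2, value support [0,3]
Step 2: P(v >= r) = (3 - 5/2)/3 = 1/6
Step 3: Expected revenue = r * P(v >= r) = 5/2 * 1/6
Step 4: Revenue = 5/12

5/12


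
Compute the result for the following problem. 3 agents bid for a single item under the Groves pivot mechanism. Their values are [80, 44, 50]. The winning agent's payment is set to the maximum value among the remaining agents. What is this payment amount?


Step 1: The efficient winner is agent 0 with value 80
Step 2: Other agents' values: [44, 50]
Step 3: Pivot payment = max(others) = 50
Step 4: The winner pays 50

50


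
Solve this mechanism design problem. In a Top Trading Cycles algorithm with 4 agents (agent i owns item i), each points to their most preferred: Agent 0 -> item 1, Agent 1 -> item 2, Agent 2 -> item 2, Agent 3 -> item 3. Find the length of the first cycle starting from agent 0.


Step 1: Trace the pointer graph from agent 0: 0 -> 1 -> 2 -> 2
Step 2: A cycle is detected when we revisit agent 2
Step 3: The cycle is: 2 -> 2
Step 4: Cycle length = 1

1


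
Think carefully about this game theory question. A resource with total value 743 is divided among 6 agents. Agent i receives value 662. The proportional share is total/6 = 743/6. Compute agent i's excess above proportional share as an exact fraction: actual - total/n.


Step 1: Proportional share = 743/6
Step 2: Agent's actual allocation = 662
Step 3: Excess = 662 - 743/6 = 3229/6

3229/6


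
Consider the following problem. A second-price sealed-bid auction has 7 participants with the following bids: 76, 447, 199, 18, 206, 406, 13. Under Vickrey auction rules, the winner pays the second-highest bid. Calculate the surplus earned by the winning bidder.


Step 1: Sort bids in descending order: 447, 406, 206, 199, 76, 18, 13
Step 2: The winning bid is the highest: 447
Step 3: The payment equals the second-highest bid: 406
Step 4: Surplus = winner's bid - payment = 447 - 406 = 41

41


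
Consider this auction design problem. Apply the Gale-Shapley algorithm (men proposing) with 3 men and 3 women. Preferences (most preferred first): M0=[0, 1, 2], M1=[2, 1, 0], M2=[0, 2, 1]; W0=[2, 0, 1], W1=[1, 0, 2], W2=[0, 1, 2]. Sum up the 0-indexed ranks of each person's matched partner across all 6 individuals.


Step 1: Run Gale-Shapley (men propose, women hold best offer):
  M0 proposes to W0; she accepts
  M1 proposes to W2; she accepts
  M2 proposes to W0; she switches from M0
  M0 proposes to W1; she accepts
Step 2: Final matching: W0-M2, W1-M0, W2-M1
Step 3: 0-indexed ranks (man's rank of his match, then woman's): 0 + 0 + 1 + 1 + 0 + 1
Step 4: Total rank sum = 3

3


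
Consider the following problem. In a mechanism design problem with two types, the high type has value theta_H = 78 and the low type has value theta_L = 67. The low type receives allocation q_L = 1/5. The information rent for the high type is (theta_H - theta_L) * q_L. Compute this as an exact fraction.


Step 1: theta_H - theta_L = 78 - 67 = 11
Step 2: Information rent = (theta_H - theta_L) * q_L
Step 3: = 11 * 1/5
Step 4: = 11/5

11/5


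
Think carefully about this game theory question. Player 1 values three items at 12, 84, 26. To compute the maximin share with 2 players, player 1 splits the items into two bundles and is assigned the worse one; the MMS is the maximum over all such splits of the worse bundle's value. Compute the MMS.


Step 1: Item values = 12, 84, 26
Step 2: Enumerate all 2-bundle partitions and take the smaller bundle:
  Partition 1: {12} vs {84,26} -> bundles 12, 110; min = 12
  Partition 2: {84} vs {12,26} -> bundles 84, 38; min = 38
  Partition 3: {26} vs {12,84} -> bundles 26, 96; min = 26
Step 3: MMS = max(12, 38, 26) = 38

38


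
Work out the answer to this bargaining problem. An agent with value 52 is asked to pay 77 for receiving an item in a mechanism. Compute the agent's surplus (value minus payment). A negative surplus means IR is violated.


Step 1: Surplus = value - payment = 52 - 77 = -25
Step 2: IR is violated (surplus < 0)

-25


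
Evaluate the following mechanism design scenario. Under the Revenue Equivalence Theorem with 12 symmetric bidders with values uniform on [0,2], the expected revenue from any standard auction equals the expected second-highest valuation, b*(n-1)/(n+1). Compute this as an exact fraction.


Step 1: By Revenue Equivalence, expected revenue = b*(n-1)/(n+1)
Step 2: Substituting n = 12, b = 2
Step 3: Revenue = 2*(12-1)/(12+1) = 2*11/13
Step 4: Revenue = 22/13

22/13


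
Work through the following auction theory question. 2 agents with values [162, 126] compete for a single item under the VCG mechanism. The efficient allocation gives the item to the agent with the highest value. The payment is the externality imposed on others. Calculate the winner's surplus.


Step 1: The winner is the agent with the highest value: agent 0 with value 162
Step 2: Values of other agents: [126]
Step 3: VCG payment = max of others' values = 126
Step 4: Surplus = 162 - 126 = 36

36


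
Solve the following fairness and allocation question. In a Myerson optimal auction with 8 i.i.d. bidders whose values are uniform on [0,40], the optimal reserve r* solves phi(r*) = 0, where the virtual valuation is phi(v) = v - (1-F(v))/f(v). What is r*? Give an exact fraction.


Step 1: For U[0,40], F(v) = v/40 and f(v) = 1/40
Step 2: phi(v) = v - (1 - v/40)/(1/40) = v - (40 - v) = 2v - 40
Step 3: Set phi(r*) = 0: 2r* - 40 = 0
Step 4: r* = 40/2 = 20 (the number of bidders n = 8 does not enter)

20


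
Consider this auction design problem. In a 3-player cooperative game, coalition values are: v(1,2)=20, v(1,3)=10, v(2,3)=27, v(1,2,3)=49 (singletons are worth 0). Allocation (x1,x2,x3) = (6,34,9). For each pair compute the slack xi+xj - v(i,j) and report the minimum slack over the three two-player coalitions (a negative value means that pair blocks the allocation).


Step 1: Slack for coalition (1,2): x1+x2 - v12 = 40 - 20 = 20
Step 2: Slack for coalition (1,3): x1+x3 - v13 = 15 - 10 = 5
Step 3: Slack for coalition (2,3): x2+x3 - v23 = 43 - 27 = 16
Step 4: Minimum slack = min(20, 5, 16) = 5, attained by (1,3); no pair can gain by deviating, so the allocation is in the core

5


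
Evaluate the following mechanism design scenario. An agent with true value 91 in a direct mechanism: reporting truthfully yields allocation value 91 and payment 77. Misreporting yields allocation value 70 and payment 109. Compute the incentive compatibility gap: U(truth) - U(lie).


Step 1: U(truth) = value - payment = 91 - 77 = 14
Step 2: U(lie) = allocation - payment = 70 - 109 = -39
Step 3: IC gap = 14 - (-39) = 53

53


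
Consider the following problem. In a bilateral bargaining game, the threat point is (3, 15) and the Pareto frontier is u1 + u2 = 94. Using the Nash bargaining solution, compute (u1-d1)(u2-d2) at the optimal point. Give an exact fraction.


Step 1: The Nash solution splits surplus symmetrically above the disagreement point
Step 2: u1 = (total + d1 - d2)/2 = (94 + 3 - 15)/2 = 41
Step 3: u2 = (total - d1 + d2)/2 = (94 - 3 + 15)/2 = 53
Step 4: Nash product = (41 - 3) * (53 - 15)
Step 5: = 38 * 38 = 1444

1444


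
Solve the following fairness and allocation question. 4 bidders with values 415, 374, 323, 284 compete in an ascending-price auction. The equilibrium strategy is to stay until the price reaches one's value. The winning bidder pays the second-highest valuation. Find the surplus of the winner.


Step 1: Identify the highest value: 415
Step 2: Identify the second-highest value: 374
Step 3: The final price = second-highest value = 374
Step 4: Surplus = 415 - 374 = 41

41


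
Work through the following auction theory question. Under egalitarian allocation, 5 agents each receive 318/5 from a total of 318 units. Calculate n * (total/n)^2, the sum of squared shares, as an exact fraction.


Step 1: Each agent's share = 318/5
Step 2: Square of each share = (318/5)^2 = 101124/25
Step 3: Sum of squares = 5 * 101124/25 = 101124/5

101124/5


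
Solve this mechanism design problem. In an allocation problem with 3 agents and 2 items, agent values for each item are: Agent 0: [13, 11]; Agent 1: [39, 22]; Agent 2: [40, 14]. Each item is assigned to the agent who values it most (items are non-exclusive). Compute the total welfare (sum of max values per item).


Step 1: For each item, find the maximum value among all agents.
Step 2: Item 0 -> Agent 2 (value 40)
Step 3: Item 1 -> Agent 1 (value 22)
Step 4: Total welfare = 40 + 22 = 62

62


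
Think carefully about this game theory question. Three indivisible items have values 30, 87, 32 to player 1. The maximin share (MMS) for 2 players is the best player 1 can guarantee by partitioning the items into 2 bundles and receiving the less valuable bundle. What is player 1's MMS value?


Step 1: Item values = 30, 87, 32
Step 2: Enumerate all 2-bundle partitions and take the smaller bundle:
  Partition 1: {30} vs {87,32} -> bundles 30, 119; min = 30
  Partition 2: {87} vs {30,32} -> bundles 87, 62; min = 62
  Partition 3: {32} vs {30,87} -> bundles 32, 117; min = 32
Step 3: MMS = max(30, 62, 32) = 62

62


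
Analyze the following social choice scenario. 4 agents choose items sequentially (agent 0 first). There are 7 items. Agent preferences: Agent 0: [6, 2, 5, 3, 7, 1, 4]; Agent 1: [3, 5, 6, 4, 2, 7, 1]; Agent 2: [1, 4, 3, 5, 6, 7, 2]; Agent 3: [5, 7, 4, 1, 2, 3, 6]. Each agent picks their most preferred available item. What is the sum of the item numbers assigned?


Step 1: Agent 0 picks item 6
Step 2: Agent 1 picks item 3
Step 3: Agent 2 picks item 1
Step 4: Agent 3 picks item 5
Step 5: Sum = 6 + 3 + 1 + 5 = 15

15


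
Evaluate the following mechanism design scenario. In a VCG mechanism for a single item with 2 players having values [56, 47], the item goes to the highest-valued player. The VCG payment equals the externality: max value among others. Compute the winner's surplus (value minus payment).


Step 1: The winner is the agent with the highest value: agent 0 with value 56
Step 2: Values of other agents: [47]
Step 3: VCG payment = max of others' values = 47
Step 4: Surplus = 56 - 47 = 9

9


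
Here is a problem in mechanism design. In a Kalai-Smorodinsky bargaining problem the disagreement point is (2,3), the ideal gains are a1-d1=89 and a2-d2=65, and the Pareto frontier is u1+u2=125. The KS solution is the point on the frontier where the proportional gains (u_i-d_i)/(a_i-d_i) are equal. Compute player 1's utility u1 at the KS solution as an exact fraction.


Step 1: At the KS point, (u1-d1)/r1 = (u2-d2)/r2 = t and u1+u2 = 125
Step 2: u1 = d1 + r1*t and u2 = d2 + r2*t, so (d1 + r1*t) + (d2 + r2*t) = 125
Step 3: t = (125 - 2 - 3)/(89 + 65) = 120/154 = 60/77
Step 4: u1 = d1 + r1*t = 2 + 89 * 60/77 = 5494/77
Step 5: (Check: u2 = d2 + r2*t = 4131/77; u1+u2 = 5494/77 + 4131/77 = 125, on the frontier.)

5494/77


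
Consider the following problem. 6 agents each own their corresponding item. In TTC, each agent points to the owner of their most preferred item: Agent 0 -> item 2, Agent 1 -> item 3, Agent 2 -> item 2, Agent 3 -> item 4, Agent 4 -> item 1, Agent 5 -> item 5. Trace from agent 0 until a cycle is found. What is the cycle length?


Step 1: Trace the pointer graph from agent 0: 0 -> 2 -> 2
Step 2: A cycle is detected when we revisit agent 2
Step 3: The cycle is: 2 -> 2
Step 4: Cycle length = 1

1


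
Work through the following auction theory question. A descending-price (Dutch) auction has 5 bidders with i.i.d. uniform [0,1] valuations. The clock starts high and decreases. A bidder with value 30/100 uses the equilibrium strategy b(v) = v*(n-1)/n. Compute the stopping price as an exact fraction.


Step 1: Dutch auctions are strategically equivalent to first-price auctions
Step 2: The equilibrium bid is b(v) = v*(n-1)/n
Step 3: b = 3/10 * 4/5
Step 4: b = 6/25

6/25


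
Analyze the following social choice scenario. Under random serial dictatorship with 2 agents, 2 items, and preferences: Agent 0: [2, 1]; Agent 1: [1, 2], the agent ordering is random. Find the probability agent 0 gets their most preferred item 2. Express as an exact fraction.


Step 1: Agent 0 wants item 2
Step 2: There are 2 possible orderings of agents
Step 3: In 2 orderings, agent 0 gets item 2
Step 4: Probability = 2/2 = 1

1


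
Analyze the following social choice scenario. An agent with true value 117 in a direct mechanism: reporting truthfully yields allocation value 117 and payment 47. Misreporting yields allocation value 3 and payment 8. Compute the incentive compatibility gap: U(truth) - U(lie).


Step 1: U(truth) = value - payment = 117 - 47 = 70
Step 2: U(lie) = allocation - payment = 3 - 8 = -5
Step 3: IC gap = 70 - (-5) = 75

75


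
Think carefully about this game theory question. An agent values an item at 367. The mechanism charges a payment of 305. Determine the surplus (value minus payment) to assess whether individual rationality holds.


Step 1: Surplus = value - payment = 367 - 305 = 62
Step 2: IR is satisfied (surplus >= 0)

62


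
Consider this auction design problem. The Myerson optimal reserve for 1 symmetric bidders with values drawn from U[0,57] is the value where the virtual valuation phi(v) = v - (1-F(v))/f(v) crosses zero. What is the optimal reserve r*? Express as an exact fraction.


Step 1: For U[0,57], F(v) = v/57 and f(v) = 1/57
Step 2: phi(v) = v - (1 - v/57)/(1/57) = v - (57 - v) = 2v - 57
Step 3: Set phi(r*) = 0: 2r* - 57 = 0
Step 4: r* = 57/2 (the number of bidders n = 1 does not enter)

57/2


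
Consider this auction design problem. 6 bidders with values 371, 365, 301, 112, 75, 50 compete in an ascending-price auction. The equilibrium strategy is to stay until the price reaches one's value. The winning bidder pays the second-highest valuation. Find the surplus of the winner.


Step 1: Identify the highest value: 371
Step 2: Identify the second-highest value: 365
Step 3: The final price = second-highest value = 365
Step 4: Surplus = 371 - 365 = 6

6


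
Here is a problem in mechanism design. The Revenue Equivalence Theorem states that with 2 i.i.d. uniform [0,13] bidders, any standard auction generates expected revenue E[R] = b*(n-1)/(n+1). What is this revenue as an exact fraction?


Step 1: By Revenue Equivalence, expected revenue = b*(n-1)/(n+1)
Step 2: Substituting n = 2, b = 13
Step 3: Revenue = 13*(2-1)/(2+1) = 13*1/3
Step 4: Revenue = 13/3

13/3


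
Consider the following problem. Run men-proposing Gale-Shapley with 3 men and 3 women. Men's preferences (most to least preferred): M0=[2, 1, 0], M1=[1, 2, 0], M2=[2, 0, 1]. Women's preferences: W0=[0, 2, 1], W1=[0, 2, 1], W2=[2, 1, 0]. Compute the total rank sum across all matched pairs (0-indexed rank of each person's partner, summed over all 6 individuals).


Step 1: Run Gale-Shapley (men propose, women hold best offer):
  M0 proposes to W2; she accepts
  M1 proposes to W1; she accepts
  M2 proposes to W2; she switches from M0
  M0 proposes to W1; she switches from M1
  M1 proposes to W2; rejected
  M1 proposes to W0; she accepts
Step 2: Final matching: W0-M1, W1-M0, W2-M2
Step 3: 0-indexed ranks (man's rank of his match, then woman's): 2 + 2 + 1 + 0 + 0 + 0
Step 4: Total rank sum = 5

5


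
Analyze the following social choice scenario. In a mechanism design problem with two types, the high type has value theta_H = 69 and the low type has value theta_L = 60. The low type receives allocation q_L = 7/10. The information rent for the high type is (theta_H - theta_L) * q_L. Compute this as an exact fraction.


Step 1: theta_H - theta_L = 69 - 60 = 9
Step 2: Information rent = (theta_H - theta_L) * q_L
Step 3: = 9 * 7/10
Step 4: = 63/10

63/10


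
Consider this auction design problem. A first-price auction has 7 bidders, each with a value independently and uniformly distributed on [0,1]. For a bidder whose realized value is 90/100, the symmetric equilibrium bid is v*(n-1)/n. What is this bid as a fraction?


Step 1: The symmetric BNE bidding function is b(v) = v * (n-1) / n
Step 2: Substitute v = 9/10 and n = 7
Step 3: b = 9/10 * 6/7
Step 4: b = 27/35

27/35


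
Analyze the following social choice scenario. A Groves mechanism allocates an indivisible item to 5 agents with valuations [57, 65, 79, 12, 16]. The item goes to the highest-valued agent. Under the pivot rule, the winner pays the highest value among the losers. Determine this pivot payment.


Step 1: The efficient winner is agent 2 with value 79
Step 2: Other agents' values: [57, 65, 12, 16]
Step 3: Pivot payment = max(others) = 65
Step 4: The winner pays 65

65


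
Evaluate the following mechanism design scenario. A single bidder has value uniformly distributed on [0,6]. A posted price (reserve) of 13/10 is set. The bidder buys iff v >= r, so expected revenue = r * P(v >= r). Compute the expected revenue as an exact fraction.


Step 1: Posted price r = 13/10, value support [0,6]
Step 2: P(v >= r) = (6 - 13/10)/6 = 47/60
Step 3: Expected revenue = r * P(v >= r) = 13/10 * 47/60
Step 4: Revenue = 611/600

611/600


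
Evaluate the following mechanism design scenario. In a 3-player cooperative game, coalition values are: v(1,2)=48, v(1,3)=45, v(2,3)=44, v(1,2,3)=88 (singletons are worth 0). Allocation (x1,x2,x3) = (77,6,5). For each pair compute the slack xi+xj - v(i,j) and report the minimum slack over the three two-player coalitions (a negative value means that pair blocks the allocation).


Step 1: Slack for coalition (1,2): x1+x2 - v12 = 83 - 48 = 35
Step 2: Slack for coalition (1,3): x1+x3 - v13 = 82 - 45 = 37
Step 3: Slack for coalition (2,3): x2+x3 - v23 = 11 - 44 = -33
Step 4: Minimum slack = min(35, 37, -33) = -33, attained by (2,3); coalition (2,3) can block (slack < 0), so the allocation is not in the core

-33


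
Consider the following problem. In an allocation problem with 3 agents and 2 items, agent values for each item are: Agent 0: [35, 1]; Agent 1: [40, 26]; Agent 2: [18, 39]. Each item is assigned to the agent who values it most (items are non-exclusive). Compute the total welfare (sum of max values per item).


Step 1: For each item, find the maximum value among all agents.
Step 2: Item 0 -> Agent 1 (value 40)
Step 3: Item 1 -> Agent 2 (value 39)
Step 4: Total welfare = 40 + 39 = 79

79


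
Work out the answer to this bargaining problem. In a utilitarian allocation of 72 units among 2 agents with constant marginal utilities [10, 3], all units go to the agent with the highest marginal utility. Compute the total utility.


Step 1: The marginal utilities are [10, 3]
Step 2: The highest marginal utility is 10
Step 3: All 72 units go to that agent
Step 4: Total utility = 10 * 72 = 720

720


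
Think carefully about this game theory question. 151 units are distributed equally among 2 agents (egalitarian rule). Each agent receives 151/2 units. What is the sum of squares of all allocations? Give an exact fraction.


Step 1: Each agent's share = 151/2
Step 2: Square of each share = (151/2)^2 = 22801/4
Step 3: Sum of squares = 2 * 22801/4 = 22801/2

22801/2


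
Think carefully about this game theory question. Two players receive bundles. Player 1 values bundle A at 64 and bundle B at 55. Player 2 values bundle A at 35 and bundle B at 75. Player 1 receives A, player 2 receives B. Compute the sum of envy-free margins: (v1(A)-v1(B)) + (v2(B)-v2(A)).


Step 1: Player 1's margin = v1(A) - v1(B) = 64 - 55 = 9
Step 2: Player 2's margin = v2(B) - v2(A) = 75 - 35 = 40
Step 3: Total margin = 9 + 40 = 49

49


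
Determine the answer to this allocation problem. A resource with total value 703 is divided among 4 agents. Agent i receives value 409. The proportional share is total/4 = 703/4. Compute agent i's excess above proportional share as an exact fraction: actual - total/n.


Step 1: Proportional share = 703/4
Step 2: Agent's actual allocation = 409
Step 3: Excess = 409 - 703/4 = 933/4

933/4


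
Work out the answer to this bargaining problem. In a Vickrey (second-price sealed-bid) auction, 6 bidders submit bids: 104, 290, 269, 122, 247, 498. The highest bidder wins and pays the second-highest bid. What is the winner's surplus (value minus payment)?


Step 1: Sort bids in descending order: 498, 290, 269, 247, 122, 104
Step 2: The winning bid is the highest: 498
Step 3: The payment equals the second-highest bid: 290
Step 4: Surplus = winner's bid - payment = 498 - 290 = 208

208


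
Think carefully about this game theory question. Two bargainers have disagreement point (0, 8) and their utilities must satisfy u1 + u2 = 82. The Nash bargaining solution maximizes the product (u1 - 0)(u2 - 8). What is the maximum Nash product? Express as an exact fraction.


Step 1: The Nash solution splits surplus symmetrically above the disagreement point
Step 2: u1 = (total + d1 - d2)/2 = (82 + 0 - 8)/2 = 37
Step 3: u2 = (total - d1 + d2)/2 = (82 - 0 + 8)/2 = 45
Step 4: Nash product = (37 - 0) * (45 - 8)
Step 5: = 37 * 37 = 1369

1369


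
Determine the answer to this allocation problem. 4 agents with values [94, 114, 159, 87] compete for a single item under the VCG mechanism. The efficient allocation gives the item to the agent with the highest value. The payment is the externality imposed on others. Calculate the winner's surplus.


Step 1: The winner is the agent with the highest value: agent 2 with value 159
Step 2: Values of other agents: [94, 114, 87]
Step 3: VCG payment = max of others' values = 114
Step 4: Surplus = 159 - 114 = 45

45


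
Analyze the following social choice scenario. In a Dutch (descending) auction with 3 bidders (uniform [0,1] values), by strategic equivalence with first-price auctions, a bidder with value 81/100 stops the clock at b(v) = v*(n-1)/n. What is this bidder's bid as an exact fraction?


Step 1: Dutch auctions are strategically equivalent to first-price auctions
Step 2: The equilibrium bid is b(v) = v*(n-1)/n
Step 3: b = 81/100 * 2/3
Step 4: b = 27/50

27/50


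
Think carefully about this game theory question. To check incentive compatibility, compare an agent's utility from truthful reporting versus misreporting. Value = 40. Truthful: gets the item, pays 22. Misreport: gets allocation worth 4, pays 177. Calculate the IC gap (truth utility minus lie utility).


Step 1: U(truth) = value - payment = 40 - 22 = 18
Step 2: U(lie) = allocation - payment = 4 - 177 = -173
Step 3: IC gap = 18 - (-173) = 191

191


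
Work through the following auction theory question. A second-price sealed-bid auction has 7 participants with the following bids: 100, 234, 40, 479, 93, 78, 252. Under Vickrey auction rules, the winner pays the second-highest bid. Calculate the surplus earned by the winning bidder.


Step 1: Sort bids in descending order: 479, 252, 234, 100, 93, 78, 40
Step 2: The winning bid is the highest: 479
Step 3: The payment equals the second-highest bid: 252
Step 4: Surplus = winner's bid - payment = 479 - 252 = 227

227


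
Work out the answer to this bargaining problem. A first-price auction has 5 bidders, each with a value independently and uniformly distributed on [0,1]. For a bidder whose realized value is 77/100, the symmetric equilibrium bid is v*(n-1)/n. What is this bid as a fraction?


Step 1: The symmetric BNE bidding function is b(v) = v * (n-1) / n
Step 2: Substitute v = 77/100 and n = 5
Step 3: b = 77/100 * 4/5
Step 4: b = 77/125

77/125


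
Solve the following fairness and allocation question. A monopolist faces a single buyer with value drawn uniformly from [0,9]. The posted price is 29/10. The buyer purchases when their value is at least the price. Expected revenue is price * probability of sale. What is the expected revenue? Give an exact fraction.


Step 1: Posted price r = 29/10, value support [0,9]
Step 2: P(v >= r) = (9 - 29/10)/9 = 61/90
Step 3: Expected revenue = r * P(v >= r) = 29/10 * 61/90
Step 4: Revenue = 1769/900

1769/900


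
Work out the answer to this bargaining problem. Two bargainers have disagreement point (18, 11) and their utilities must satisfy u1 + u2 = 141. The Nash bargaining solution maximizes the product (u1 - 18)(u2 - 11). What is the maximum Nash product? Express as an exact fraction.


Step 1: The Nash solution splits surplus symmetrically above the disagreement point
Step 2: u1 = (total + d1 - d2)/2 = (141 + 18 - 11)/2 = 74
Step 3: u2 = (total - d1 + d2)/2 = (141 - 18 + 11)/2 = 67
Step 4: Nash product = (74 - 18) * (67 - 11)
Step 5: = 56 * 56 = 3136

3136


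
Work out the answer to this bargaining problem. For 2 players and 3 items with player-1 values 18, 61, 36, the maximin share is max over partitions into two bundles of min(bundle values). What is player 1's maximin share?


Step 1: Item values = 18, 61, 36
Step 2: Enumerate all 2-bundle partitions and take the smaller bundle:
  Partition 1: {18} vs {61,36} -> bundles 18, 97; min = 18
  Partition 2: {61} vs {18,36} -> bundles 61, 54; min = 54
  Partition 3: {36} vs {18,61} -> bundles 36, 79; min = 36
Step 3: MMS = max(18, 54, 36) = 54

54


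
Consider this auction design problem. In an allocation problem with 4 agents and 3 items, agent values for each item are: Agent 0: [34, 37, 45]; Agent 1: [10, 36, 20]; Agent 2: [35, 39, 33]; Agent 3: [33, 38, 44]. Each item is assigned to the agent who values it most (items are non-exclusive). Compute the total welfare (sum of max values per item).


Step 1: For each item, find the maximum value among all agents.
Step 2: Item 0 -> Agent 2 (value 35)
Step 3: Item 1 -> Agent 2 (value 39)
Step 4: Item 2 -> Agent 0 (value 45)
Step 5: Total welfare = 35 + 39 + 45 = 119

119


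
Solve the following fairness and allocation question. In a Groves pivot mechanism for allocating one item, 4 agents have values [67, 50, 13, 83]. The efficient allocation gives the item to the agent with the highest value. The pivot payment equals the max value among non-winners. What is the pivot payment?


Step 1: The efficient winner is agent 3 with value 83
Step 2: Other agents' values: [67, 50, 13]
Step 3: Pivot payment = max(others) = 67
Step 4: The winner pays 67

67


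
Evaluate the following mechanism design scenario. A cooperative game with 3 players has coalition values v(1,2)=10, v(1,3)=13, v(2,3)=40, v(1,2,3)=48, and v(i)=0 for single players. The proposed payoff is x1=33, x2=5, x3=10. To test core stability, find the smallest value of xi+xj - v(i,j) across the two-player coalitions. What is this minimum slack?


Step 1: Slack for coalition (1,2): x1+x2 - v12 = 38 - 10 = 28
Step 2: Slack for coalition (1,3): x1+x3 - v13 = 43 - 13 = 30
Step 3: Slack for coalition (2,3): x2+x3 - v23 = 15 - 40 = -25
Step 4: Minimum slack = min(28, 30, -25) = -25, attained by (2,3); coalition (2,3) can block (slack < 0), so the allocation is not in the core

-25


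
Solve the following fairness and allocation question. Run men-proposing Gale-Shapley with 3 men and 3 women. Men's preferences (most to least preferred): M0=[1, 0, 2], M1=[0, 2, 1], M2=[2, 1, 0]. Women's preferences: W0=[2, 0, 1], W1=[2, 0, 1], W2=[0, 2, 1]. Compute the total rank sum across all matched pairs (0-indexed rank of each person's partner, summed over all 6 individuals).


Step 1: Run Gale-Shapley (men propose, women hold best offer):
  M0 proposes to W1; she accepts
  M1 proposes to W0; she accepts
  M2 proposes to W2; she accepts
Step 2: Final matching: W0-M1, W1-M0, W2-M2
Step 3: 0-indexed ranks (man's rank of his match, then woman's): 0 + 2 + 0 + 1 + 0 + 1
Step 4: Total rank sum = 4

4


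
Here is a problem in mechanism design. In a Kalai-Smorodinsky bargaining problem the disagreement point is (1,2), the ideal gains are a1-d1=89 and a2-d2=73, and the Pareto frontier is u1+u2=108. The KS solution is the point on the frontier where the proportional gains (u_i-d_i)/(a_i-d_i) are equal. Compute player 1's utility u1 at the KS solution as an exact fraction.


Step 1: At the KS point, (u1-d1)/r1 = (u2-d2)/r2 = t and u1+u2 = 108
Step 2: u1 = d1 + r1*t and u2 = d2 + r2*t, so (d1 + r1*t) + (d2 + r2*t) = 108
Step 3: t = (108 - 1 - 2)/(89 + 73) = 105/162 = 35/54
Step 4: u1 = d1 + r1*t = 1 + 89 * 35/54 = 3169/54
Step 5: (Check: u2 = d2 + r2*t = 2663/54; u1+u2 = 3169/54 + 2663/54 = 108, on the frontier.)

3169/54


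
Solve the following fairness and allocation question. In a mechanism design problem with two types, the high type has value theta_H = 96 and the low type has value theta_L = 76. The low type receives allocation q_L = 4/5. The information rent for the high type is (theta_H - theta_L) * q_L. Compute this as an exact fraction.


Step 1: theta_H - theta_L = 96 - 76 = 20
Step 2: Information rent = (theta_H - theta_L) * q_L
Step 3: = 20 * 4/5
Step 4: = 16

16


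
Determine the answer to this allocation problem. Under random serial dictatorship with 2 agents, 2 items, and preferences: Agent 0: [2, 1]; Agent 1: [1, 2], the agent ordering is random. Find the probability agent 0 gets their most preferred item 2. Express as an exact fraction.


Step 1: Agent 0 wants item 2
Step 2: There are 2 possible orderings of agents
Step 3: In 2 orderings, agent 0 gets item 2
Step 4: Probability = 2/2 = 1

1


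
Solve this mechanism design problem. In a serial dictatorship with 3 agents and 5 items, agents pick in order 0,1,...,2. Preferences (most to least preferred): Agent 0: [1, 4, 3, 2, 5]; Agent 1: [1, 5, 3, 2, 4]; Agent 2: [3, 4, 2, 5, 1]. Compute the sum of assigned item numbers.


Step 1: Agent 0 picks item 1
Step 2: Agent 1 picks item 5
Step 3: Agent 2 picks item 3
Step 4: Sum = 1 + 5 + 3 = 9

9


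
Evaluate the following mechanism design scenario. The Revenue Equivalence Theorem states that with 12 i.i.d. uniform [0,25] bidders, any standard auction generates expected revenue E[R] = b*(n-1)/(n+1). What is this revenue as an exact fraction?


Step 1: By Revenue Equivalence, expected revenue = b*(n-1)/(n+1)
Step 2: Substituting n = 12, b = 25
Step 3: Revenue = 25*(12-1)/(12+1) = 25*11/13
Step 4: Revenue = 275/13

275/13


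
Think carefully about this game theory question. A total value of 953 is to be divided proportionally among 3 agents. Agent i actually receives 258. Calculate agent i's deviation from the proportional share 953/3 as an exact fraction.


Step 1: Proportional share = 953/3
Step 2: Agent's actual allocation = 258
Step 3: Excess = 258 - 953/3 = -179/3

-179/3


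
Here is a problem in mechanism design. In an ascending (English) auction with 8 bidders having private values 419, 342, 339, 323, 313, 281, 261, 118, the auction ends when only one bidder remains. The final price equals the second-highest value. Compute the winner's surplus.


Step 1: Identify the highest value: 419
Step 2: Identify the second-highest value: 342
Step 3: The final price = second-highest value = 342
Step 4: Surplus = 419 - 342 = 77

77


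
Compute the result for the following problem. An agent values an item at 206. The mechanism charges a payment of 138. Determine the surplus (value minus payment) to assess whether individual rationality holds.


Step 1: Surplus = value - payment = 206 - 138 = 68
Step 2: IR is satisfied (surplus >= 0)

68


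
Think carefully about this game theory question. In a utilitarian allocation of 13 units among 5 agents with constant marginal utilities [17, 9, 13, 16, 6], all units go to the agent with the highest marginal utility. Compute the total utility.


Step 1: The marginal utilities are [17, 9, 13, 16, 6]
Step 2: The highest marginal utility is 17
Step 3: All 13 units go to that agent
Step 4: Total utility = 17 * 13 = 221

221


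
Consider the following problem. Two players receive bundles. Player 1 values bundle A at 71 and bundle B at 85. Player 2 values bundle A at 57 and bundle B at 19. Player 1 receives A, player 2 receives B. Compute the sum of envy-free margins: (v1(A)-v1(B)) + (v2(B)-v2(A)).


Step 1: Player 1's margin = v1(A) - v1(B) = 71 - 85 = -14
Step 2: Player 2's margin = v2(B) - v2(A) = 19 - 57 = -38
Step 3: Total margin = -14 + -38 = -52

-52


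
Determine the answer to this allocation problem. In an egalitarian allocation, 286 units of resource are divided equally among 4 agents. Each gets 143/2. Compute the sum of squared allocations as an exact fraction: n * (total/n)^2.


Step 1: Each agent's share = 286/4 = 143/2
Step 2: Square of each share = (143/2)^2 = 20449/4
Step 3: Sum of squares = 4 * 20449/4 = 20449

20449


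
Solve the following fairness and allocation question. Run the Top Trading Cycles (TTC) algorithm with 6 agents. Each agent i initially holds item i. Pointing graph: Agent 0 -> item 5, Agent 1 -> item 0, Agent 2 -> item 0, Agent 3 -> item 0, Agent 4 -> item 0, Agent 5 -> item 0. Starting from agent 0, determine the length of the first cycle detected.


Step 1: Trace the pointer graph from agent 0: 0 -> 5 -> 0
Step 2: A cycle is detected when we revisit agent 0
Step 3: The cycle is: 0 -> 5 -> 0
Step 4: Cycle length = 2

2


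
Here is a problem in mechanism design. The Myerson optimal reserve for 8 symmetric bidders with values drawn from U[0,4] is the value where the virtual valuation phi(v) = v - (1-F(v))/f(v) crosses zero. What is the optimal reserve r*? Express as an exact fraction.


Step 1: For U[0,4], F(v) = v/4 and f(v) = 1/4
Step 2: phi(v) = v - (1 - v/4)/(1/4) = v - (4 - v) = 2v - 4
Step 3: Set phi(r*) = 0: 2r* - 4 = 0
Step 4: r* = 4/2 = 2 (the number of bidders n = 8 does not enter)

2


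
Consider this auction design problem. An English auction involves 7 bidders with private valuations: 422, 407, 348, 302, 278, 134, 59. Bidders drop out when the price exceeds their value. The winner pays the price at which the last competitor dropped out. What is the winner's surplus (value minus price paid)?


Step 1: Identify the highest value: 422
Step 2: Identify the second-highest value: 407
Step 3: The final price = second-highest value = 407
Step 4: Surplus = 422 - 407 = 15

15


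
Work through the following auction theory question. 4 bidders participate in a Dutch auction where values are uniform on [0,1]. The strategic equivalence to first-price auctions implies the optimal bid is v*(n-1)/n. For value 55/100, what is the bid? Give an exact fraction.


Step 1: Dutch auctions are strategically equivalent to first-price auctions
Step 2: The equilibrium bid is b(v) = v*(n-1)/n
Step 3: b = 11/20 * 3/4
Step 4: b = 33/80

33/80


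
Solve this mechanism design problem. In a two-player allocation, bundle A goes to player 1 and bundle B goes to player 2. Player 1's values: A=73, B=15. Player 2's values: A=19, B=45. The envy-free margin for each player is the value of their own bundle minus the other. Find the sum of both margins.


Step 1: Player 1's margin = v1(A) - v1(B) = 73 - 15 = 58
Step 2: Player 2's margin = v2(B) - v2(A) = 45 - 19 = 26
Step 3: Total margin = 58 + 26 = 84

84


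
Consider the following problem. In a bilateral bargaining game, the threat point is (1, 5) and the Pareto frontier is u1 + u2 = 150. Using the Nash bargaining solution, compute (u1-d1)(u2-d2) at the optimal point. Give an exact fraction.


Step 1: The Nash solution splits surplus symmetrically above the disagreement point
Step 2: u1 = (total + d1 - d2)/2 = (150 + 1 - 5)/2 = 73
Step 3: u2 = (total - d1 + d2)/2 = (150 - 1 + 5)/2 = 77
Step 4: Nash product = (73 - 1) * (77 - 5)
Step 5: = 72 * 72 = 5184

5184
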